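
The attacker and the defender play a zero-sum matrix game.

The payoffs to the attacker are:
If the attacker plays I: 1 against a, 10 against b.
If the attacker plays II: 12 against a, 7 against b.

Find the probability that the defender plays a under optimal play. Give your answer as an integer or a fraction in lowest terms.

Row minima are 1 and 7, so the attacker's maximin is 7; column maxima are 12 and 10, so the defender's minimax is 10. These differ, so the equilibrium is in mixed strategies.
Let the defender play a with probability q. The attacker is indifferent when q + 10(1−q) = 12q + 7(1−q), giving q = 3/14.

3/14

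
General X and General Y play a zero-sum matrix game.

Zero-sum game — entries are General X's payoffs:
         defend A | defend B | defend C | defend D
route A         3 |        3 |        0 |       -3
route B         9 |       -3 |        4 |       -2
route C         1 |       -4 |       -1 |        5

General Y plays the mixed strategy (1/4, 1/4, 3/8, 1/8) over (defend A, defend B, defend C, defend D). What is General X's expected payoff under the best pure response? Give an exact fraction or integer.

11/4

route A: (3)·(1/4) + (3)·(1/4) + (0)·(3/8) + (-3)·(1/8) = 9/8.
route B: (9)·(1/4) + (-3)·(1/4) + (4)·(3/8) + (-2)·(1/8) = 11/4.
route C: (1)·(1/4) + (-4)·(1/4) + (-1)·(3/8) + (5)·(1/8) = -1/2.
The best pure response is route B with expected payoff 11/4.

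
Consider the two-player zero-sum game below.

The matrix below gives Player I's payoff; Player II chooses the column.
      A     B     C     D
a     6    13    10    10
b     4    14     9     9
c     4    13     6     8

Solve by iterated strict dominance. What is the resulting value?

Column B is strictly dominated by A for Player II (6<13, 4<14, 4<13); eliminate B.
Column D is strictly dominated by A for Player II (6<10, 4<9, 4<8); eliminate D.
Row c is strictly dominated by row a (6>4, 10>6); eliminate c.
Row b is strictly dominated by row a (6>4, 10>9); eliminate b.
Column C is strictly dominated by A for Player II (6<10); eliminate C.
Only (a, A) remains, with payoff 6.

6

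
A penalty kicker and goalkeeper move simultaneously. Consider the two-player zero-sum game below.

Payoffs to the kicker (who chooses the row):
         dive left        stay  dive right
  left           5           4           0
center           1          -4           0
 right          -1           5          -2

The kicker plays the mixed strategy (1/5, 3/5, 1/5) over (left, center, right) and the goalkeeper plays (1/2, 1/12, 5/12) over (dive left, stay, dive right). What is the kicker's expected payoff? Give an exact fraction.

Against (1/2, 1/12, 5/12), each row's expected payoff is left: 17/6; center: 1/6; right: -11/12.
Taking the (1/5, 3/5, 1/5)-weighted average: (1/5)·(17/6) + (3/5)·(1/6) + (1/5)·(-11/12) = 29/60.

29/60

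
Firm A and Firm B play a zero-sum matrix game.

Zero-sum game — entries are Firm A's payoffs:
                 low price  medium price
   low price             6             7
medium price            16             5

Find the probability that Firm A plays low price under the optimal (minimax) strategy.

Row minima are 6 and 5, so Firm A's maximin is 6; column maxima are 16 and 7, so Firm B's minimax is 7. These differ, so the equilibrium is in mixed strategies.
Let Firm A play low price with probability p. Firm B is indifferent when 6p + 16(1−p) = 7p + 5(1−p), giving p = 11/12.

11/12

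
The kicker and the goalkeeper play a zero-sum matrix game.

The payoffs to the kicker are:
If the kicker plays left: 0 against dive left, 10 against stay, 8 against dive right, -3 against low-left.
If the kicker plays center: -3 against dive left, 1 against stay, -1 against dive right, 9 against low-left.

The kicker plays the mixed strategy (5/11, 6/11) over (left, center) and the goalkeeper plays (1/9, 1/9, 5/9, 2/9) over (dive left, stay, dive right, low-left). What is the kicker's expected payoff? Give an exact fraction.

Against (1/9, 1/9, 5/9, 2/9), each row's expected payoff is left: 44/9; center: 11/9.
Taking the (5/11, 6/11)-weighted average: (5/11)·(44/9) + (6/11)·(11/9) = 26/9.

26/9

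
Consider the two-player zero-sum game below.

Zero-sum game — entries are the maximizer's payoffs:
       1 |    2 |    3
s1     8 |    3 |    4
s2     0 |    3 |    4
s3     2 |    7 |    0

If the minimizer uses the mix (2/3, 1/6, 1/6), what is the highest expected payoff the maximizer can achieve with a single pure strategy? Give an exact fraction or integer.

13/2

s1: (8)·(2/3) + (3)·(1/6) + (4)·(1/6) = 13/2.
s2: (0)·(2/3) + (3)·(1/6) + (4)·(1/6) = 7/6.
s3: (2)·(2/3) + (7)·(1/6) + (0)·(1/6) = 5/2.
The best pure response is s1 with expected payoff 13/2.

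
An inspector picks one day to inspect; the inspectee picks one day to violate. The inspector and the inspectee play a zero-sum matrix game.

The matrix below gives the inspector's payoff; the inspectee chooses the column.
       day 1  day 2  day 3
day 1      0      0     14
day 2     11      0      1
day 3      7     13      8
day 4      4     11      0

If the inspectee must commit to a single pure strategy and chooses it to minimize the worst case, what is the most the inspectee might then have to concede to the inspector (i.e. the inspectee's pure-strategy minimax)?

11

The worst case (largest entry) in each column is day 1: 11, day 2: 13, day 3: 14.
The best (smallest) of these is 11.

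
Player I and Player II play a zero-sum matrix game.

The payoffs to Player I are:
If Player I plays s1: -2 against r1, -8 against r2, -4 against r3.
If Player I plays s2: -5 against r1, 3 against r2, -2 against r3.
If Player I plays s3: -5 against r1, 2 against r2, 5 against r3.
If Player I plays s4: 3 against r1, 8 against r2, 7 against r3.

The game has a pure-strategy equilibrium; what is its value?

Row minima: -8, -5, -5, 3 → Player I's maximin is 3.
Column maxima: 3, 8, 7 → Player II's minimax is 3.
They coincide at (s4, r1), so the value is 3.

3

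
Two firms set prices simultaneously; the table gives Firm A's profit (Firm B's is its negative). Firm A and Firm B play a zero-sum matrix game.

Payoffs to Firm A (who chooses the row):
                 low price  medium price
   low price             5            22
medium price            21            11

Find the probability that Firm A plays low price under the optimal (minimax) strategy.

Row minima are 5 and 11, so Firm A's maximin is 11; column maxima are 21 and 22, so Firm B's minimax is 21. These differ, so the equilibrium is in mixed strategies.
Let Firm A play low price with probability p. Firm B is indifferent when 5p + 21(1−p) = 22p + 11(1−p), giving p = 10/27.

10/27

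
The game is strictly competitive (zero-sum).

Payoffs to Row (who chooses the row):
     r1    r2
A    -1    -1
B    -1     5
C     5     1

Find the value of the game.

13/5

Row A is strictly dominated by row C, so Row never plays it.
The remaining 2×2 game on (B, C) × (r1, r2) has no saddle point. Let Row play B with probability p; indifference gives −p + 5(1−p) = 5p + (1−p), so p = 2/5.
Similarly Column's optimal q on r1 is 2/5, and the value is -1·(2/5) + (5)·(3/5) = 13/5.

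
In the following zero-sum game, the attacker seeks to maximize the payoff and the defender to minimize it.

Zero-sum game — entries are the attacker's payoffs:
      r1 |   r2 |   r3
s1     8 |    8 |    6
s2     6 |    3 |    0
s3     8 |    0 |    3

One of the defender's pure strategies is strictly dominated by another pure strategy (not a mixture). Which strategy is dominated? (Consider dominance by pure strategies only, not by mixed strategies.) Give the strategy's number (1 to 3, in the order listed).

1

The defender prefers columns that give the attacker less. Compare r1 with r3: 6 < 8, 0 < 6, 3 < 8.
So r3 strictly dominates r1 for the defender; r1 is strictly dominated.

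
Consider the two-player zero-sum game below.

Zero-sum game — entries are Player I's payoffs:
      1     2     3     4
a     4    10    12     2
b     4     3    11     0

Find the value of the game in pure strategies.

2

Row minima: 2, 0 → Player I's maximin is 2.
Column maxima: 4, 10, 12, 2 → Player II's minimax is 2.
They coincide at (a, 4), so the value is 2.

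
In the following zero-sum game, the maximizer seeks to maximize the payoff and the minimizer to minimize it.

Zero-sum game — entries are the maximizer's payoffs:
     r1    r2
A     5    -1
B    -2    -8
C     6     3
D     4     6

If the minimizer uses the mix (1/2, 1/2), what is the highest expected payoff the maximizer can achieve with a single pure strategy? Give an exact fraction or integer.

5

A: (5)·(1/2) + (-1)·(1/2) = 2.
B: (-2)·(1/2) + (-8)·(1/2) = -5.
C: (6)·(1/2) + (3)·(1/2) = 9/2.
D: (4)·(1/2) + (6)·(1/2) = 5.
The best pure response is D with expected payoff 5.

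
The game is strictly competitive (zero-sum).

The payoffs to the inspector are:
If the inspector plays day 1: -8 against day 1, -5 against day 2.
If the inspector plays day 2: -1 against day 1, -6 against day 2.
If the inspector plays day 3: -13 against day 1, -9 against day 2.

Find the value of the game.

-43/8

Row day 3 is strictly dominated by row day 1, so the inspector never plays it.
The remaining 2×2 game on (day 1, day 2) × (day 1, day 2) has no saddle point. Let the inspector play day 1 with probability p; indifference gives −8p − (1−p) = −5p − 6(1−p), so p = 5/8.
Similarly the inspectee's optimal q on day 1 is 1/8, and the value is -8·(1/8) + (-5)·(7/8) = -43/8.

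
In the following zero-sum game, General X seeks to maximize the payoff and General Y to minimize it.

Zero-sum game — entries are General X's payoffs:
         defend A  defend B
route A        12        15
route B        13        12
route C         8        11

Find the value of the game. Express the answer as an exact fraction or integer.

51/4

Row route C is strictly dominated by row route A, so General X never plays it.
The remaining 2×2 game on (route A, route B) × (defend A, defend B) has no saddle point. Let General X play route A with probability p; indifference gives 12p + 13(1−p) = 15p + 12(1−p), so p = 1/4.
Similarly General Y's optimal q on defend A is 3/4, and the value is 12·(3/4) + (15)·(1/4) = 51/4.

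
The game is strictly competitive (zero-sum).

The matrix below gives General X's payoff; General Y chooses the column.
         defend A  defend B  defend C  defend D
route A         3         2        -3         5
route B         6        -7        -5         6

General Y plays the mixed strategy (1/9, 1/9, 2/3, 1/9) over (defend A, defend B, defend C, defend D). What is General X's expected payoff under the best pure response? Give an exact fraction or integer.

route A: (3)·(1/9) + (2)·(1/9) + (-3)·(2/3) + (5)·(1/9) = -8/9.
route B: (6)·(1/9) + (-7)·(1/9) + (-5)·(2/3) + (6)·(1/9) = -25/9.
The best pure response is route A with expected payoff -8/9.

-8/9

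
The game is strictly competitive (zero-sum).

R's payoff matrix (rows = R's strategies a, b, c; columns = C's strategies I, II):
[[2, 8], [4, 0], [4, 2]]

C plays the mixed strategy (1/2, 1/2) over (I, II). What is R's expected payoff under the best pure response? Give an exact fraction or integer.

5

a: (2)·(1/2) + (8)·(1/2) = 5.
b: (4)·(1/2) + (0)·(1/2) = 2.
c: (4)·(1/2) + (2)·(1/2) = 3.
The best pure response is a with expected payoff 5.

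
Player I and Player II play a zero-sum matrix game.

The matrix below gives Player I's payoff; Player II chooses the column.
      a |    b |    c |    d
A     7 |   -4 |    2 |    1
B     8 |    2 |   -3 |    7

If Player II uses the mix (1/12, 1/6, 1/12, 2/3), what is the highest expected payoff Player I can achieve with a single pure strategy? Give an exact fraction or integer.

A: (7)·(1/12) + (-4)·(1/6) + (2)·(1/12) + (1)·(2/3) = 3/4.
B: (8)·(1/12) + (2)·(1/6) + (-3)·(1/12) + (7)·(2/3) = 65/12.
The best pure response is B with expected payoff 65/12.

65/12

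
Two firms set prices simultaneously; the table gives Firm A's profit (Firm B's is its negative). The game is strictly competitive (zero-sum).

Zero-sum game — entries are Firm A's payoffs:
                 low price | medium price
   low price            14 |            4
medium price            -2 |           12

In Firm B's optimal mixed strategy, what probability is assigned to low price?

1/3

Row minima are 4 and -2, so Firm A's maximin is 4; column maxima are 14 and 12, so Firm B's minimax is 12. These differ, so the equilibrium is in mixed strategies.
Let Firm B play low price with probability q. Firm A is indifferent when 14q + 4(1−q) = −2q + 12(1−q), giving q = 1/3.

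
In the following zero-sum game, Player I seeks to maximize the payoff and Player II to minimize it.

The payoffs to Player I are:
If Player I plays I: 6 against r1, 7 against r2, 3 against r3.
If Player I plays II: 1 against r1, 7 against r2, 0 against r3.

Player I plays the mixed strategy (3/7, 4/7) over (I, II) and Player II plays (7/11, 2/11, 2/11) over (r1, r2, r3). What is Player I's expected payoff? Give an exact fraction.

Against (7/11, 2/11, 2/11), each row's expected payoff is I: 62/11; II: 21/11.
Taking the (3/7, 4/7)-weighted average: (3/7)·(62/11) + (4/7)·(21/11) = 270/77.

270/77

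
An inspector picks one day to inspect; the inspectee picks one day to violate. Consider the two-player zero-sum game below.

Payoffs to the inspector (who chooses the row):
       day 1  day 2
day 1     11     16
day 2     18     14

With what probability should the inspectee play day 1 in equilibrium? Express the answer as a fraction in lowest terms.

Row minima are 11 and 14, so the inspector's maximin is 14; column maxima are 18 and 16, so the inspectee's minimax is 16. These differ, so the equilibrium is in mixed strategies.
Let the inspectee play day 1 with probability q. The inspector is indifferent when 11q + 16(1−q) = 18q + 14(1−q), giving q = 2/9.

2/9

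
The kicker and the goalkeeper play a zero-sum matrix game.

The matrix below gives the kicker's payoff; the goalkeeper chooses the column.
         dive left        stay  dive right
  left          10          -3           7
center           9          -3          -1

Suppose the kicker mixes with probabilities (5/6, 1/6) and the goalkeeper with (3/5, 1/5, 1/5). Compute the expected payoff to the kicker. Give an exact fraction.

193/30

Against (3/5, 1/5, 1/5), each row's expected payoff is left: 34/5; center: 23/5.
Taking the (5/6, 1/6)-weighted average: (5/6)·(34/5) + (1/6)·(23/5) = 193/30.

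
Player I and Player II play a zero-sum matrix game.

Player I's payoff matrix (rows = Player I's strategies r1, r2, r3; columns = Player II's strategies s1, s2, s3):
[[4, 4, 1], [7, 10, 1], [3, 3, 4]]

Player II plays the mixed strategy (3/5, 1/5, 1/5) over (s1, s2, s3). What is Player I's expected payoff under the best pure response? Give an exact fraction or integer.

32/5

r1: (4)·(3/5) + (4)·(1/5) + (1)·(1/5) = 17/5.
r2: (7)·(3/5) + (10)·(1/5) + (1)·(1/5) = 32/5.
r3: (3)·(3/5) + (3)·(1/5) + (4)·(1/5) = 16/5.
The best pure response is r2 with expected payoff 32/5.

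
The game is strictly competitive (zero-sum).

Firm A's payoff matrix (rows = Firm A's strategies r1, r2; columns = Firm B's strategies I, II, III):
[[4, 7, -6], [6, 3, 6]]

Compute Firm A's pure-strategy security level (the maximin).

3

The worst-case payoff for each row is r1: -6, r2: 3.
The best of these is 3.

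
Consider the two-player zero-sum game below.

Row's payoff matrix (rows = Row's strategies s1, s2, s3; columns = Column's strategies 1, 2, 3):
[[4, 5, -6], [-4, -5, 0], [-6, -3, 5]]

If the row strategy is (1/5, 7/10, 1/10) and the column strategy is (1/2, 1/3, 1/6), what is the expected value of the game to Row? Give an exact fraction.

-47/20

Against (1/2, 1/3, 1/6), each row's expected payoff is s1: 8/3; s2: -11/3; s3: -19/6.
Taking the (1/5, 7/10, 1/10)-weighted average: (1/5)·(8/3) + (7/10)·(-11/3) + (1/10)·(-19/6) = -47/20.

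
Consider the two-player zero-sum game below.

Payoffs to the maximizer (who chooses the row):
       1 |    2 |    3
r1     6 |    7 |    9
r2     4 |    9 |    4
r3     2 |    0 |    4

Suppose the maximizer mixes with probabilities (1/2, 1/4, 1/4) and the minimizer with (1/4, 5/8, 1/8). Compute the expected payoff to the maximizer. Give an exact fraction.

177/32

Against (1/4, 5/8, 1/8), each row's expected payoff is r1: 7; r2: 57/8; r3: 1.
Taking the (1/2, 1/4, 1/4)-weighted average: (1/2)·(7) + (1/4)·(57/8) + (1/4)·(1) = 177/32.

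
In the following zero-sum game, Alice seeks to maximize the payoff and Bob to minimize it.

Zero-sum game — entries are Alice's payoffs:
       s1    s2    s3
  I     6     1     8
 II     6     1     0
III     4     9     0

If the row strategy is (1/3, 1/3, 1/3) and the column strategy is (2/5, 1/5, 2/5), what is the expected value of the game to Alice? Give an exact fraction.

59/15

Against (2/5, 1/5, 2/5), each row's expected payoff is I: 29/5; II: 13/5; III: 17/5.
Taking the (1/3, 1/3, 1/3)-weighted average: (1/3)·(29/5) + (1/3)·(13/5) + (1/3)·(17/5) = 59/15.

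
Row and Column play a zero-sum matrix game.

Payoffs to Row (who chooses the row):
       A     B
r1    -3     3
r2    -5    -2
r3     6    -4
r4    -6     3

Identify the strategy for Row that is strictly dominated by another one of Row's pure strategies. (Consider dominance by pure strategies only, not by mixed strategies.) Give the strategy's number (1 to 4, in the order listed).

2

Compare r2 with r1: -3 > -5, 3 > -2.
So r1 strictly dominates r2 for Row; r2 is strictly dominated.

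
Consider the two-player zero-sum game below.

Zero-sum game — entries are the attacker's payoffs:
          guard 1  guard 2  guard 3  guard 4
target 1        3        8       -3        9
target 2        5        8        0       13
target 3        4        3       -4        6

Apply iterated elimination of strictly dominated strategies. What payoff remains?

0

Row target 3 is strictly dominated by row target 2 (5>4, 8>3, 0>-4, 13>6); eliminate target 3.
Column guard 2 is strictly dominated by guard 1 for the defender (3<8, 5<8); eliminate guard 2.
Row target 1 is strictly dominated by row target 2 (5>3, 0>-3, 13>9); eliminate target 1.
Column guard 1 is strictly dominated by guard 3 for the defender (0<5); eliminate guard 1.
Column guard 4 is strictly dominated by guard 3 for the defender (0<13); eliminate guard 4.
Only (target 2, guard 3) remains, with payoff 0.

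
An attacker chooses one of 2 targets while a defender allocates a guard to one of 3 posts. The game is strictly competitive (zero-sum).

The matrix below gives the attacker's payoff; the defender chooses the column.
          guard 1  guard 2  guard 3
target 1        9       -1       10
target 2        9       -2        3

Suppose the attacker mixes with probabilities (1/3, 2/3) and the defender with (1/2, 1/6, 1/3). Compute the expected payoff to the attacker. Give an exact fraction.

6

Against (1/2, 1/6, 1/3), each row's expected payoff is target 1: 23/3; target 2: 31/6.
Taking the (1/3, 2/3)-weighted average: (1/3)·(23/3) + (2/3)·(31/6) = 6.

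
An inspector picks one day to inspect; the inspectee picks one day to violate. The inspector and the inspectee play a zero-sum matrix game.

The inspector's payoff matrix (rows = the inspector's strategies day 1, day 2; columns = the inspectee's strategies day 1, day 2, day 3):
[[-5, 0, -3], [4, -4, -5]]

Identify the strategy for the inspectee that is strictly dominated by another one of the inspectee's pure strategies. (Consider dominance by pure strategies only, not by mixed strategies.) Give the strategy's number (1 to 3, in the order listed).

The inspectee prefers columns that give the inspector less. Compare day 2 with day 3: -3 < 0, -5 < -4.
So day 3 strictly dominates day 2 for the inspectee; day 2 is strictly dominated.

2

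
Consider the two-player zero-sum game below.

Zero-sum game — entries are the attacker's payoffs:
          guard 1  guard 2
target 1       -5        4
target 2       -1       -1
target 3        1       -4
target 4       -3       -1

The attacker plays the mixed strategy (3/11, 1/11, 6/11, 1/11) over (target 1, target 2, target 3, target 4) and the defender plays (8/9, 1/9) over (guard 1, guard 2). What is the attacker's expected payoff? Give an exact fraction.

-118/99

Against (8/9, 1/9), each row's expected payoff is target 1: -4; target 2: -1; target 3: 4/9; target 4: -25/9.
Taking the (3/11, 1/11, 6/11, 1/11)-weighted average: (3/11)·(-4) + (1/11)·(-1) + (6/11)·(4/9) + (1/11)·(-25/9) = -118/99.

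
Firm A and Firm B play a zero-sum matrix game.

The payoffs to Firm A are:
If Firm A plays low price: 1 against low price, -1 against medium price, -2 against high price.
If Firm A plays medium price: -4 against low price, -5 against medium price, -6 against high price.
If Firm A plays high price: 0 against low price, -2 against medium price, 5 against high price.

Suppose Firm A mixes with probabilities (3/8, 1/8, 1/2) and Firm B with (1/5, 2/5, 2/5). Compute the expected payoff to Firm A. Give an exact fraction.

-17/40

Against (1/5, 2/5, 2/5), each row's expected payoff is low price: -1; medium price: -26/5; high price: 6/5.
Taking the (3/8, 1/8, 1/2)-weighted average: (3/8)·(-1) + (1/8)·(-26/5) + (1/2)·(6/5) = -17/40.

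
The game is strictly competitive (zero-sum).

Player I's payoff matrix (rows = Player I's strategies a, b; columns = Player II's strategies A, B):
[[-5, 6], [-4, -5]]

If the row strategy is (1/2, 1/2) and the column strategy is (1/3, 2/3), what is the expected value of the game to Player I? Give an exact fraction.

-7/6

Against (1/3, 2/3), each row's expected payoff is a: 7/3; b: -14/3.
Taking the (1/2, 1/2)-weighted average: (1/2)·(7/3) + (1/2)·(-14/3) = -7/6.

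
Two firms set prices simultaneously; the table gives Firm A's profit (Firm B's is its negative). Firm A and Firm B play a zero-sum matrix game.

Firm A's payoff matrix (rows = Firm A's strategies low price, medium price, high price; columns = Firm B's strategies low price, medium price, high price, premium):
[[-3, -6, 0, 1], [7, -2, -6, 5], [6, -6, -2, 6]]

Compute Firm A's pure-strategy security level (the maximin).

-6

The worst-case payoff for each row is low price: -6, medium price: -6, high price: -6.
The best of these is -6.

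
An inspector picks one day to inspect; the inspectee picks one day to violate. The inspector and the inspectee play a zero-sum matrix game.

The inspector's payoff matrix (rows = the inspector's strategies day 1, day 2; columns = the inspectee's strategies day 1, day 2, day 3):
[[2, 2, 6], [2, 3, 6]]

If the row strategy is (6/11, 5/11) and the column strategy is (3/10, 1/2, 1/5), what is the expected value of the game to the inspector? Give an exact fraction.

333/110

Against (3/10, 1/2, 1/5), each row's expected payoff is day 1: 14/5; day 2: 33/10.
Taking the (6/11, 5/11)-weighted average: (6/11)·(14/5) + (5/11)·(33/10) = 333/110.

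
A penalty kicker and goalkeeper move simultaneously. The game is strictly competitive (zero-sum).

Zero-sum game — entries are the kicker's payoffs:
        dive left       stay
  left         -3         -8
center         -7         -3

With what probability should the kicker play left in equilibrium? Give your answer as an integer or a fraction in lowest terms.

4/9

Row minima are -8 and -7, so the kicker's maximin is -7; column maxima are -3 and -3, so the goalkeeper's minimax is -3. These differ, so the equilibrium is in mixed strategies.
Let the kicker play left with probability p. The goalkeeper is indifferent when −3p − 7(1−p) = −8p − 3(1−p), giving p = 4/9.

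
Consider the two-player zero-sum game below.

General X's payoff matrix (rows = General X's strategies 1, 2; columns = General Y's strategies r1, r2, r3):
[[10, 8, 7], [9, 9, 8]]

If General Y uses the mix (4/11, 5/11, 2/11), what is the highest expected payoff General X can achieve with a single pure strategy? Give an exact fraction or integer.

97/11

1: (10)·(4/11) + (8)·(5/11) + (7)·(2/11) = 94/11.
2: (9)·(4/11) + (9)·(5/11) + (8)·(2/11) = 97/11.
The best pure response is 2 with expected payoff 97/11.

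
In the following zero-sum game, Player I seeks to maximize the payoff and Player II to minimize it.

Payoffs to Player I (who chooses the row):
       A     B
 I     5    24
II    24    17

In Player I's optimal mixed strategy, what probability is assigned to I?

7/26

Row minima are 5 and 17, so Player I's maximin is 17; column maxima are 24 and 24, so Player II's minimax is 24. These differ, so the equilibrium is in mixed strategies.
Let Player I play I with probability p. Player II is indifferent when 5p + 24(1−p) = 24p + 17(1−p), giving p = 7/26.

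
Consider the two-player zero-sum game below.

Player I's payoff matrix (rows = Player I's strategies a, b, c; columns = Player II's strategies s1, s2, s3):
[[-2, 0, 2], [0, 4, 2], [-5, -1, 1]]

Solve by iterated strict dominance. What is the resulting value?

0

Row c is strictly dominated by row a (-2>-5, 0>-1, 2>1); eliminate c.
Column s3 is strictly dominated by s1 for Player II (-2<2, 0<2); eliminate s3.
Column s2 is strictly dominated by s1 for Player II (-2<0, 0<4); eliminate s2.
Row a is strictly dominated by row b (0>-2); eliminate a.
Only (b, s1) remains, with payoff 0.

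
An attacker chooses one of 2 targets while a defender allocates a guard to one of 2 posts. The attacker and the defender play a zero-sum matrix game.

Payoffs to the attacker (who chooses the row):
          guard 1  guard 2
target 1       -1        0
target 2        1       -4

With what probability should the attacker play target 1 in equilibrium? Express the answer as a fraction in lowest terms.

5/6

Row minima are -1 and -4, so the attacker's maximin is -1; column maxima are 1 and 0, so the defender's minimax is 0. These differ, so the equilibrium is in mixed strategies.
Let the attacker play target 1 with probability p. The defender is indifferent when −p + (1−p) = −4(1−p), giving p = 5/6.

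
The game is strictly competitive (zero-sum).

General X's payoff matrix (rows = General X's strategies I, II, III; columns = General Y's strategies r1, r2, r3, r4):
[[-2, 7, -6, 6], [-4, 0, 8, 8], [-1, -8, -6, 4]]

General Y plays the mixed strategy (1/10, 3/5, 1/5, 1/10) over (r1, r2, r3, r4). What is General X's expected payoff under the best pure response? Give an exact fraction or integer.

I: (-2)·(1/10) + (7)·(3/5) + (-6)·(1/5) + (6)·(1/10) = 17/5.
II: (-4)·(1/10) + (0)·(3/5) + (8)·(1/5) + (8)·(1/10) = 2.
III: (-1)·(1/10) + (-8)·(3/5) + (-6)·(1/5) + (4)·(1/10) = -57/10.
The best pure response is I with expected payoff 17/5.

17/5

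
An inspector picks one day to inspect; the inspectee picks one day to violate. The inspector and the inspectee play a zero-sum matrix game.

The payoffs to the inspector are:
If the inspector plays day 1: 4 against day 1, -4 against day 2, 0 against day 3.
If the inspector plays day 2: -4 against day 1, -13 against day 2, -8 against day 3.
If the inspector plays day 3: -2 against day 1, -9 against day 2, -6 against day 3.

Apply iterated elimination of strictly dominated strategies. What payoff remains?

Column day 1 is strictly dominated by day 2 for the inspectee (-4<4, -13<-4, -9<-2); eliminate day 1.
Column day 3 is strictly dominated by day 2 for the inspectee (-4<0, -13<-8, -9<-6); eliminate day 3.
Row day 3 is strictly dominated by row day 1 (-4>-9); eliminate day 3.
Row day 2 is strictly dominated by row day 1 (-4>-13); eliminate day 2.
Only (day 1, day 2) remains, with payoff -4.

-4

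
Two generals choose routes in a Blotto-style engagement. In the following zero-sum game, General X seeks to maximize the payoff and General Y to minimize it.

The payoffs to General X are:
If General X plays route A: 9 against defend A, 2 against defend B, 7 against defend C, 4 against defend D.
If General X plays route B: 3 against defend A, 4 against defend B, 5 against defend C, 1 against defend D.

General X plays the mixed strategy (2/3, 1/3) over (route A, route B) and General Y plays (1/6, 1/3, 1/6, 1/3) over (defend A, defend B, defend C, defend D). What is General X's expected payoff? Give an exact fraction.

Against (1/6, 1/3, 1/6, 1/3), each row's expected payoff is route A: 14/3; route B: 3.
Taking the (2/3, 1/3)-weighted average: (2/3)·(14/3) + (1/3)·(3) = 37/9.

37/9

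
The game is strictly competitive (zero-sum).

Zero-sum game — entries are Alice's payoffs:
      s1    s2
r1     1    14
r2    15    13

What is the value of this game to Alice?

Row minima are 1 and 13, so Alice's maximin is 13; column maxima are 15 and 14, so Bob's minimax is 14. These differ, so the equilibrium is in mixed strategies.
Let Alice play r1 with probability p. Bob is indifferent when p + 15(1−p) = 14p + 13(1−p), giving p = 2/15.
Let Bob play s1 with probability q. Alice is indifferent when q + 14(1−q) = 15q + 13(1−q), giving q = 1/15.
The value is 1·(1/15) + (14)·(14/15) = 197/15.

197/15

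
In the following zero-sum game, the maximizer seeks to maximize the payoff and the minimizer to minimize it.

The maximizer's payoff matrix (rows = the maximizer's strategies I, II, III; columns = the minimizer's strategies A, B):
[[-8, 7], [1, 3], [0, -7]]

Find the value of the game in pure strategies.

1

Row minima: -8, 1, -7 → the maximizer's maximin is 1.
Column maxima: 1, 7 → the minimizer's minimax is 1.
They coincide at (II, A), so the value is 1.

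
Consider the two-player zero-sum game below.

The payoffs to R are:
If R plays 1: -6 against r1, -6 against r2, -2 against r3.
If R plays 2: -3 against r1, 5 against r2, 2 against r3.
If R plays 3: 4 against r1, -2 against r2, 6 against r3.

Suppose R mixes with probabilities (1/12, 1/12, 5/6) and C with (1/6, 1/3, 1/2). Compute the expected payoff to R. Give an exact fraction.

Against (1/6, 1/3, 1/2), each row's expected payoff is 1: -4; 2: 13/6; 3: 3.
Taking the (1/12, 1/12, 5/6)-weighted average: (1/12)·(-4) + (1/12)·(13/6) + (5/6)·(3) = 169/72.

169/72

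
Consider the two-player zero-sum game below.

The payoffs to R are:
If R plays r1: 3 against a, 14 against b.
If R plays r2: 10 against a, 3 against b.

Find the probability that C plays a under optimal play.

Row minima are 3 and 3, so R's maximin is 3; column maxima are 10 and 14, so C's minimax is 10. These differ, so the equilibrium is in mixed strategies.
Let C play a with probability q. R is indifferent when 3q + 14(1−q) = 10q + 3(1−q), giving q = 11/18.

11/18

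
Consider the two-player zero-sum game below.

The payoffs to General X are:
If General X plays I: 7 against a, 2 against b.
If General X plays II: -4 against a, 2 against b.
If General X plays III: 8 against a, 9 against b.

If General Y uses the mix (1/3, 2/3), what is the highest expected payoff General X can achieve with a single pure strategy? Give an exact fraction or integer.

26/3

I: (7)·(1/3) + (2)·(2/3) = 11/3.
II: (-4)·(1/3) + (2)·(2/3) = 0.
III: (8)·(1/3) + (9)·(2/3) = 26/3.
The best pure response is III with expected payoff 26/3.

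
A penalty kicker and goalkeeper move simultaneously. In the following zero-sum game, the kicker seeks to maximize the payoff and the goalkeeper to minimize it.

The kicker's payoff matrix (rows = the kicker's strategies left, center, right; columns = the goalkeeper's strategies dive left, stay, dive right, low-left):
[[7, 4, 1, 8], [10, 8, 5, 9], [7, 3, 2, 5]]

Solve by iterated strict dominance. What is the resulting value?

5

Row right is strictly dominated by row center (10>7, 8>3, 5>2, 9>5); eliminate right.
Row left is strictly dominated by row center (10>7, 8>4, 5>1, 9>8); eliminate left.
Column dive left is strictly dominated by stay for the goalkeeper (8<10); eliminate dive left.
Column stay is strictly dominated by dive right for the goalkeeper (5<8); eliminate stay.
Column low-left is strictly dominated by dive right for the goalkeeper (5<9); eliminate low-left.
Only (center, dive right) remains, with payoff 5.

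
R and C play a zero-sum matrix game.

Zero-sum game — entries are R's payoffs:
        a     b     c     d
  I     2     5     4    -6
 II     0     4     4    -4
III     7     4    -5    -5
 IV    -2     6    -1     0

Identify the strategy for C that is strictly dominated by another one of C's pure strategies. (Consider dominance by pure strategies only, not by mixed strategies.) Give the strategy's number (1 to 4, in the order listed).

2

C prefers columns that give R less. Compare b with d: -6 < 5, -4 < 4, -5 < 4, 0 < 6.
So d strictly dominates b for C; b is strictly dominated.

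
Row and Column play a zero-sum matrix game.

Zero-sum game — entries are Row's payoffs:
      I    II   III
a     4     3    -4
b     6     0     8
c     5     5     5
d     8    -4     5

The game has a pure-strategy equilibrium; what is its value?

5

Row minima: -4, 0, 5, -4 → Row's maximin is 5.
Column maxima: 8, 5, 8 → Column's minimax is 5.
They coincide at (c, II), so the value is 5.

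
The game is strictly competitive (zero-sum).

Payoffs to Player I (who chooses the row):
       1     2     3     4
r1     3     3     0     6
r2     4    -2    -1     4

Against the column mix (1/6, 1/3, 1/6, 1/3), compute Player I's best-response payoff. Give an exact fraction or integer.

r1: (3)·(1/6) + (3)·(1/3) + (0)·(1/6) + (6)·(1/3) = 7/2.
r2: (4)·(1/6) + (-2)·(1/3) + (-1)·(1/6) + (4)·(1/3) = 7/6.
The best pure response is r1 with expected payoff 7/2.

7/2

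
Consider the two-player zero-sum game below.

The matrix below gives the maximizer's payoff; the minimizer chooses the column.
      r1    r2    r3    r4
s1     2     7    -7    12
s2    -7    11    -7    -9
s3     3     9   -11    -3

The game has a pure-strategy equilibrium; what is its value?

-7

Row minima: -7, -9, -11 → the maximizer's maximin is -7.
Column maxima: 3, 11, -7, 12 → the minimizer's minimax is -7.
They coincide at (s1, r3), so the value is -7.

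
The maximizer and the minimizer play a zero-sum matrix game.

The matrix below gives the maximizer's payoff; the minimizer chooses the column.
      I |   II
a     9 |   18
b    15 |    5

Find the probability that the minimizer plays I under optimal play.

13/19

Row minima are 9 and 5, so the maximizer's maximin is 9; column maxima are 15 and 18, so the minimizer's minimax is 15. These differ, so the equilibrium is in mixed strategies.
Let the minimizer play I with probability q. The maximizer is indifferent when 9q + 18(1−q) = 15q + 5(1−q), giving q = 13/19.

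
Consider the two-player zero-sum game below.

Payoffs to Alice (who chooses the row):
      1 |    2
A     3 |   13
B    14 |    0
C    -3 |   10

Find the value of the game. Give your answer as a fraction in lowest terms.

Row C is strictly dominated by row A, so Alice never plays it.
The remaining 2×2 game on (A, B) × (1, 2) has no saddle point. Let Alice play A with probability p; indifference gives 3p + 14(1−p) = 13p, so p = 7/12.
Similarly Bob's optimal q on 1 is 13/24, and the value is 3·(13/24) + (13)·(11/24) = 91/12.

91/12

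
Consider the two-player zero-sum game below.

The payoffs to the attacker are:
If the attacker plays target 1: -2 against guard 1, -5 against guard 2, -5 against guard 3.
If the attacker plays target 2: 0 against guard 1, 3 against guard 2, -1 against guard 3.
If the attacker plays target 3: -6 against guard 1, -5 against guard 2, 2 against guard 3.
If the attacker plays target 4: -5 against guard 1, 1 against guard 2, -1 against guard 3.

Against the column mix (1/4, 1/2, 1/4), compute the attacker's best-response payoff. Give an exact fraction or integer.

target 1: (-2)·(1/4) + (-5)·(1/2) + (-5)·(1/4) = -17/4.
target 2: (0)·(1/4) + (3)·(1/2) + (-1)·(1/4) = 5/4.
target 3: (-6)·(1/4) + (-5)·(1/2) + (2)·(1/4) = -7/2.
target 4: (-5)·(1/4) + (1)·(1/2) + (-1)·(1/4) = -1.
The best pure response is target 2 with expected payoff 5/4.

5/4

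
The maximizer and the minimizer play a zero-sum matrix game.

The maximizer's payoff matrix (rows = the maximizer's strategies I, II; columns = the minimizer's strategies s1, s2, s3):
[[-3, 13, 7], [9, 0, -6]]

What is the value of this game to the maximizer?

Column s2 is strictly dominated by s3 for the minimizer (it gives the maximizer more in every row).
The remaining 2×2 game on (I, II) × (s1, s3) has no saddle point. Let the maximizer play I with probability p; indifference gives −3p + 9(1−p) = 7p − 6(1−p), so p = 3/5.
Similarly the minimizer's optimal q on s1 is 13/25, and the value is -3·(13/25) + (7)·(12/25) = 9/5.

9/5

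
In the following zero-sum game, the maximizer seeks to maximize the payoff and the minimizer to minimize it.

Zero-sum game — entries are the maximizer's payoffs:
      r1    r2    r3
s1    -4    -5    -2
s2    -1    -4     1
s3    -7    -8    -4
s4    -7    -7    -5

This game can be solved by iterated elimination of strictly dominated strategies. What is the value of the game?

-4

Column r3 is strictly dominated by r1 for the minimizer (-4<-2, -1<1, -7<-4, -7<-5); eliminate r3.
Row s3 is strictly dominated by row s1 (-4>-7, -5>-8); eliminate s3.
Row s1 is strictly dominated by row s2 (-1>-4, -4>-5); eliminate s1.
Row s4 is strictly dominated by row s2 (-1>-7, -4>-7); eliminate s4.
Column r1 is strictly dominated by r2 for the minimizer (-4<-1); eliminate r1.
Only (s2, r2) remains, with payoff -4.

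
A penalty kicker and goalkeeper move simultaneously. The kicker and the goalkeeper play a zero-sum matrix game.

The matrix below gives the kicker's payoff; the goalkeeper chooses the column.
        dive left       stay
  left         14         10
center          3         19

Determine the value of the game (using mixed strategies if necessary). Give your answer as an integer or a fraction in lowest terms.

59/5

Row minima are 10 and 3, so the kicker's maximin is 10; column maxima are 14 and 19, so the goalkeeper's minimax is 14. These differ, so the equilibrium is in mixed strategies.
Let the kicker play left with probability p. The goalkeeper is indifferent when 14p + 3(1−p) = 10p + 19(1−p), giving p = 4/5.
Let the goalkeeper play dive left with probability q. The kicker is indifferent when 14q + 10(1−q) = 3q + 19(1−q), giving q = 9/20.
The value is 14·(9/20) + (10)·(11/20) = 59/5.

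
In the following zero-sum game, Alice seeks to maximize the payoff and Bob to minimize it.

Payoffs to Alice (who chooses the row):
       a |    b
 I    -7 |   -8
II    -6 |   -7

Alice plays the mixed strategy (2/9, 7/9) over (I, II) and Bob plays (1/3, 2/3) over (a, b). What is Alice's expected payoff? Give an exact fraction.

Against (1/3, 2/3), each row's expected payoff is I: -23/3; II: -20/3.
Taking the (2/9, 7/9)-weighted average: (2/9)·(-23/3) + (7/9)·(-20/3) = -62/9.

-62/9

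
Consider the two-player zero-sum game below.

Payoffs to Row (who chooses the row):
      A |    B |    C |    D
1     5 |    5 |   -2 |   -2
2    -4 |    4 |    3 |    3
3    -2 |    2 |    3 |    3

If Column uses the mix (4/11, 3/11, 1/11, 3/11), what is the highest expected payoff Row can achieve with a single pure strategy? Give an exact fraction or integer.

1: (5)·(4/11) + (5)·(3/11) + (-2)·(1/11) + (-2)·(3/11) = 27/11.
2: (-4)·(4/11) + (4)·(3/11) + (3)·(1/11) + (3)·(3/11) = 8/11.
3: (-2)·(4/11) + (2)·(3/11) + (3)·(1/11) + (3)·(3/11) = 10/11.
The best pure response is 1 with expected payoff 27/11.

27/11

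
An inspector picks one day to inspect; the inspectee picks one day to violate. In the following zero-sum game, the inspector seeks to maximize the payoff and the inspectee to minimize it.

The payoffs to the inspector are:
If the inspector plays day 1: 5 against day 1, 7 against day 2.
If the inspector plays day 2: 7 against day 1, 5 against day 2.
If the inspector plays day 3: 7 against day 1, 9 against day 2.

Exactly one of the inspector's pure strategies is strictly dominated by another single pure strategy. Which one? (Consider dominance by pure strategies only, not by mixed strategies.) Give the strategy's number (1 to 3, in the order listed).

1

Compare day 1 with day 3: 7 > 5, 9 > 7.
So day 3 strictly dominates day 1 for the inspector; day 1 is strictly dominated.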